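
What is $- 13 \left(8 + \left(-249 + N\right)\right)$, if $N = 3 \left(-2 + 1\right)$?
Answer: $3172$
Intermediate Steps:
$N = -3$ ($N = 3 \left(-1\right) = -3$)
$- 13 \left(8 + \left(-249 + N\right)\right) = - 13 \left(8 - 252\right) = \left(-13\right) \left(-244\right) = 3172$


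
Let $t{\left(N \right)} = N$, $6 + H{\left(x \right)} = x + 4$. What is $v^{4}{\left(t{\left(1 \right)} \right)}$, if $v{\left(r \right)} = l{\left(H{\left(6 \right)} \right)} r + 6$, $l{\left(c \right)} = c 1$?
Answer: $10000$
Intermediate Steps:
$H{\left(x \right)} = -2 + x$ ($H{\left(x \right)} = -6 + \left(x + 4\right) = -6 + \left(4 + x\right) = -2 + x$)
$l{\left(c \right)} = c$
$v{\left(r \right)} = 6 + 4 r$ ($v{\left(r \right)} = \left(-2 + 6\right) r + 6 = 4 r + 6 = 6 + 4 r$)
$v^{4}{\left(t{\left(1 \right)} \right)} = \left(6 + 4 \cdot 1\right)^{4} = \left(6 + 4\right)^{4} = 10^{4} = 10000$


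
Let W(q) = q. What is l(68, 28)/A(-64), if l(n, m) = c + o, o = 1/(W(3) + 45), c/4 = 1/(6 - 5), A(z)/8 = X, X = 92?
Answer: 193/35328 ≈ 0.0054631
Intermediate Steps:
A(z) = 736 (A(z) = 8*92 = 736)
c = 4 (c = 4/(6 - 5) = 4/1 = 4*1 = 4)
o = 1/48 (o = 1/(3 + 45) = 1/48 ≈ 0.020833)
l(n, m) = 193/48 (l(n, m) = 4 + 1/48 = 193/48)
l(68, 28)/A(-64) = (193/48)/736 = (193/48)*(1/736) = 193/35328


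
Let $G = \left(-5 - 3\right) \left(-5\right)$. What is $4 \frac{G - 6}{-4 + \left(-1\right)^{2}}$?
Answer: $- \frac{136}{3} \approx -45.333$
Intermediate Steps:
$G = 40$ ($G = \left(-8\right) \left(-5\right) = 40$)
$4 \frac{G - 6}{-4 + \left(-1\right)^{2}} = 4 \frac{40 - 6}{-4 + \left(-1\right)^{2}} = 4 \frac{40 - 6}{-4 + 1} = 4 \frac{34}{-3} = 4 \cdot 34 \left(- \frac{1}{3}\right) = 4 \left(- \frac{34}{3}\right) = - \frac{136}{3}$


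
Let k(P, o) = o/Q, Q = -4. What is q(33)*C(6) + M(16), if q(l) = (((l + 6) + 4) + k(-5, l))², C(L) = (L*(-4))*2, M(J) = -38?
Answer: -58001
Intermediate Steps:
C(L) = -8*L (C(L) = -4*L*2 = -8*L)
k(P, o) = -o/4 (k(P, o) = o/(-4) = o*(-¼) = -o/4)
q(l) = (10 + 3*l/4)² (q(l) = (((l + 6) + 4) - l/4)² = (((6 + l) + 4) - l/4)² = ((10 + l) - l/4)² = (10 + 3*l/4)²)
q(33)*C(6) + M(16) = ((40 + 3*33)²/16)*(-8*6) - 38 = ((40 + 99)²/16)*(-48) - 38 = ((1/16)*139²)*(-48) - 38 = ((1/16)*19321)*(-48) - 38 = (19321/16)*(-48) - 38 = -57963 - 38 = -58001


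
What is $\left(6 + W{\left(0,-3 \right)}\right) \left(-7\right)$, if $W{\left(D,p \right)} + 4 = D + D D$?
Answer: $-14$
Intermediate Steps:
$W{\left(D,p \right)} = -4 + D + D^{2}$ ($W{\left(D,p \right)} = -4 + \left(D + D D\right) = -4 + \left(D + D^{2}\right) = -4 + D + D^{2}$)
$\left(6 + W{\left(0,-3 \right)}\right) \left(-7\right) = \left(6 + \left(-4 + 0 + 0^{2}\right)\right) \left(-7\right) = \left(6 + \left(-4 + 0 + 0\right)\right) \left(-7\right) = \left(6 - 4\right) \left(-7\right) = 2 \left(-7\right) = -14$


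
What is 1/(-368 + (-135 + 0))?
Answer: -1/503 ≈ -0.0019881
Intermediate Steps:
1/(-368 + (-135 + 0)) = 1/(-368 - 135) = 1/(-503) = 1*(-1/503) = -1/503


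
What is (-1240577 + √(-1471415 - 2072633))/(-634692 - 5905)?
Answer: 1240577/640597 - 4*I*√221503/640597 ≈ 1.9366 - 0.0029388*I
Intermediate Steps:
(-1240577 + √(-1471415 - 2072633))/(-634692 - 5905) = (-1240577 + √(-3544048))/(-640597) = (-1240577 + 4*I*√221503)*(-1/640597) = 1240577/640597 - 4*I*√221503/640597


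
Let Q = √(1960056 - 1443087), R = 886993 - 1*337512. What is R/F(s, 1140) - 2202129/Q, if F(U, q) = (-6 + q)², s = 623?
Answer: 549481/1285956 - 244681*√57441/19147 ≈ -3062.3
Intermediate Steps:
R = 549481 (R = 886993 - 337512 = 549481)
Q = 3*√57441 (Q = √516969 = 3*√57441 ≈ 719.01)
R/F(s, 1140) - 2202129/Q = 549481/((-6 + 1140)²) - 2202129*√57441/172323 = 549481/(1134²) - 244681*√57441/19147 = 549481/1285956 - 244681*√57441/19147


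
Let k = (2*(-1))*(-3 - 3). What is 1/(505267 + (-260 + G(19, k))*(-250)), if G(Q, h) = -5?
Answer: 1/571517 ≈ 1.7497e-6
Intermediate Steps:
k = 12 (k = -2*(-6) = 12)
1/(505267 + (-260 + G(19, k))*(-250)) = 1/(505267 + (-260 - 5)*(-250)) = 1/(505267 - 265*(-250)) = 1/(505267 + 66250) = 1/571517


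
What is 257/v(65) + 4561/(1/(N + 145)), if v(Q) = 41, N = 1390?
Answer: 287046792/41 ≈ 7.0011e+6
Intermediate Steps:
257/v(65) + 4561/(1/(N + 145)) = 257/41 + 4561/(1/(1390 + 145)) = 257*(1/41) + 4561/(1/1535) = 257/41 + 4561/(1/1535) = 257/41 + 4561*1535 = 257/41 + 7001135 = 287046792/41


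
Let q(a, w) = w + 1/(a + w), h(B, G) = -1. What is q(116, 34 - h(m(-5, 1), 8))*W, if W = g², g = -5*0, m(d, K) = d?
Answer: 0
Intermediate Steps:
g = 0
W = 0 (W = 0² = 0)
q(116, 34 - h(m(-5, 1), 8))*W = ((1 + (34 - 1*(-1))² + 116*(34 - 1*(-1)))/(116 + (34 - 1*(-1))))*0 = ((1 + (34 + 1)² + 116*(34 + 1))/(116 + (34 + 1)))*0 = ((1 + 35² + 116*35)/(116 + 35))*0 = ((1 + 1225 + 4060)/151)*0 = ((1/151)*5286)*0 = (5286/151)*0 = 0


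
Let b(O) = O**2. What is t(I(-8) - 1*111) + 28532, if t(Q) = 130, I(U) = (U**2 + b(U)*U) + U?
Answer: 28662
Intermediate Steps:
I(U) = U + U**2 + U**3 (I(U) = (U**2 + U**2*U) + U = (U**2 + U**3) + U = U + U**2 + U**3)
t(I(-8) - 1*111) + 28532 = 130 + 28532 = 28662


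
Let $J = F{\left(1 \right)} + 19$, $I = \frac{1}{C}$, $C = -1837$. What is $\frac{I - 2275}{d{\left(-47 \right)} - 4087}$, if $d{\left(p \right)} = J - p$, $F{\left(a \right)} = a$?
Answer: $\frac{1044794}{1846185} \approx 0.56592$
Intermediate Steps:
$I = - \frac{1}{1837}$ ($I = \frac{1}{-1837} = - \frac{1}{1837} \approx -0.00054437$)
$J = 20$ ($J = 1 + 19 = 20$)
$d{\left(p \right)} = 20 - p$
$\frac{I - 2275}{d{\left(-47 \right)} - 4087} = \frac{- \frac{1}{1837} - 2275}{\left(20 - -47\right) - 4087} = - \frac{4179176}{1837 \left(\left(20 + 47\right) - 4087\right)} = - \frac{4179176}{1837 \left(67 - 4087\right)} = - \frac{4179176}{1837 \left(-4020\right)} = \left(- \frac{4179176}{1837}\right) \left(- \frac{1}{4020}\right) = \frac{1044794}{1846185}$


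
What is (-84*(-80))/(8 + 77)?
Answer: 1344/17 ≈ 79.059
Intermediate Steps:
(-84*(-80))/(8 + 77) = 6720/85 = 6720*(1/85) = 1344/17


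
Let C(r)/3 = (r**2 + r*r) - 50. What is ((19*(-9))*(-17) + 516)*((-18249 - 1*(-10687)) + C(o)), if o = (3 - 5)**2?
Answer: -26069568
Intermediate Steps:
o = 4 (o = (-2)**2 = 4)
C(r) = -150 + 6*r**2 (C(r) = 3*((r**2 + r*r) - 50) = 3*((r**2 + r**2) - 50) = 3*(2*r**2 - 50) = 3*(-50 + 2*r**2) = -150 + 6*r**2)
((19*(-9))*(-17) + 516)*((-18249 - 1*(-10687)) + C(o)) = ((19*(-9))*(-17) + 516)*((-18249 - 1*(-10687)) + (-150 + 6*4**2)) = (-171*(-17) + 516)*((-18249 + 10687) + (-150 + 6*16)) = (2907 + 516)*(-7562 + (-150 + 96)) = 3423*(-7562 - 54) = 3423*(-7616) = -26069568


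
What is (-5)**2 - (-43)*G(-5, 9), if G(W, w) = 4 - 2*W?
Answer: 627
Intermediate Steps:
(-5)**2 - (-43)*G(-5, 9) = (-5)**2 - (-43)*(4 - 2*(-5)) = 25 - (-43)*(4 + 10) = 25 - (-43)*14 = 25 - 1*(-602) = 25 + 602 = 627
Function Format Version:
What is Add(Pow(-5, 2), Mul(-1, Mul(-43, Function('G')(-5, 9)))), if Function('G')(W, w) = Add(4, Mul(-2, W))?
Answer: 627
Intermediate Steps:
Add(Pow(-5, 2), Mul(-1, Mul(-43, Function('G')(-5, 9)))) = Add(Pow(-5, 2), Mul(-1, Mul(-43, Add(4, Mul(-2, -5))))) = Add(25, Mul(-1, Mul(-43, Add(4, 10)))) = Add(25, Mul(-1, Mul(-43, 14))) = Add(25, Mul(-1, -602)) = Add(25, 602) = 627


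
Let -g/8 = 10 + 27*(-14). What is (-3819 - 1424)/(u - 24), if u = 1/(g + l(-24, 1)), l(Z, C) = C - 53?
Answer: 15162756/69407 ≈ 218.46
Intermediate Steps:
l(Z, C) = -53 + C
g = 2944 (g = -8*(10 + 27*(-14)) = -8*(10 - 378) = -8*(-368) = 2944)
u = 1/2892 (u = 1/(2944 + (-53 + 1)) = 1/(2944 - 52) = 1/2892 ≈ 0.00034578)
(-3819 - 1424)/(u - 24) = (-3819 - 1424)/(1/2892 - 24) = -5243/(-69407/2892) = -5243*(-2892/69407) = 15162756/69407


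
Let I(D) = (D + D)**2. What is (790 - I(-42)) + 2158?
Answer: -4108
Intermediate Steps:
I(D) = 4*D**2 (I(D) = (2*D)**2 = 4*D**2)
(790 - I(-42)) + 2158 = (790 - 4*(-42)**2) + 2158 = (790 - 4*1764) + 2158 = (790 - 1*7056) + 2158 = (790 - 7056) + 2158 = -6266 + 2158 = -4108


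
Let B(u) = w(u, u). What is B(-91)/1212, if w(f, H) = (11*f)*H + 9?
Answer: 22775/303 ≈ 75.165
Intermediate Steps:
w(f, H) = 9 + 11*H*f (w(f, H) = 11*H*f + 9 = 9 + 11*H*f)
B(u) = 9 + 11*u² (B(u) = 9 + 11*u*u = 9 + 11*u²)
B(-91)/1212 = (9 + 11*(-91)²)/1212 = (9 + 11*8281)*(1/1212) = (9 + 91091)*(1/1212) = 91100*(1/1212) = 22775/303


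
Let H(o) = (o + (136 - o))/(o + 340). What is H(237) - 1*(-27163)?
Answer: 15673187/577 ≈ 27163.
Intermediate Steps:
H(o) = 136/(340 + o)
H(237) - 1*(-27163) = 136/(340 + 237) - 1*(-27163) = 136/577 + 27163 = 15673187/577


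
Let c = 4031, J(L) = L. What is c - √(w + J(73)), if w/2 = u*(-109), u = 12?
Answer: 4031 - I*√2543 ≈ 4031.0 - 50.428*I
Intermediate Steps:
w = -2616 (w = 2*(12*(-109)) = 2*(-1308) = -2616)
c - √(w + J(73)) = 4031 - √(-2616 + 73) = 4031 - √(-2543) = 4031 - I*√2543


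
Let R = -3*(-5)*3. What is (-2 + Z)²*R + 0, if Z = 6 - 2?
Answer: 180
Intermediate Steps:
Z = 4
R = 45 (R = -(-15)*3 = -1*(-45) = 45)
(-2 + Z)²*R + 0 = (-2 + 4)²*45 + 0 = 2²*45 + 0 = 4*45 + 0 = 180 + 0 = 180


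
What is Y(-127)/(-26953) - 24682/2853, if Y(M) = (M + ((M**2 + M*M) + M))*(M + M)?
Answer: 22526828702/76896909 ≈ 292.95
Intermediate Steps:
Y(M) = 2*M*(2*M + 2*M**2) (Y(M) = (M + ((M**2 + M**2) + M))*(2*M) = (M + (2*M**2 + M))*(2*M) = (M + (M + 2*M**2))*(2*M) = (2*M + 2*M**2)*(2*M) = 2*M*(2*M + 2*M**2))
Y(-127)/(-26953) - 24682/2853 = (4*(-127)**2*(1 - 127))/(-26953) - 24682/2853 = (4*16129*(-126))*(-1/26953) - 24682*1/2853 = -8129016*(-1/26953) - 24682/2853 = 8129016/26953 - 24682/2853 = 22526828702/76896909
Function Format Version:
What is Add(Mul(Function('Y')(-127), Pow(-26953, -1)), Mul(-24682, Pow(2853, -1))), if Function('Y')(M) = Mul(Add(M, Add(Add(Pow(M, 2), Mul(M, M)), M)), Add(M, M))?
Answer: Rational(22526828702, 76896909) ≈ 292.95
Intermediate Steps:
Function('Y')(M) = Mul(2, M, Add(Mul(2, M), Mul(2, Pow(M, 2)))) (Function('Y')(M) = Mul(Add(M, Add(Add(Pow(M, 2), Pow(M, 2)), M)), Mul(2, M)) = Mul(Add(M, Add(Mul(2, Pow(M, 2)), M)), Mul(2, M)) = Mul(Add(M, Add(M, Mul(2, Pow(M, 2)))), Mul(2, M)) = Mul(Add(Mul(2, M), Mul(2, Pow(M, 2))), Mul(2, M)) = Mul(2, M, Add(Mul(2, M), Mul(2, Pow(M, 2)))))
Add(Mul(Function('Y')(-127), Pow(-26953, -1)), Mul(-24682, Pow(2853, -1))) = Add(Mul(Mul(4, Pow(-127, 2), Add(1, -127)), Pow(-26953, -1)), Mul(-24682, Pow(2853, -1))) = Add(Mul(Mul(4, 16129, -126), Rational(-1, 26953)), Mul(-24682, Rational(1, 2853))) = Add(Mul(-8129016, Rational(-1, 26953)), Rational(-24682, 2853)) = Add(Rational(8129016, 26953), Rational(-24682, 2853)) = Rational(22526828702, 76896909)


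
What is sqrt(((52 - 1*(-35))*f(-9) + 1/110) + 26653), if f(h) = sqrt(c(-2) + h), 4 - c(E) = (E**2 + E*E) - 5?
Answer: sqrt(322501410 + 2105400*I*sqrt(2))/110 ≈ 163.26 + 0.75363*I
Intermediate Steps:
c(E) = 9 - 2*E**2 (c(E) = 4 - ((E**2 + E*E) - 5) = 4 - ((E**2 + E**2) - 5) = 4 - (2*E**2 - 5) = 4 - (-5 + 2*E**2) = 4 + (5 - 2*E**2) = 9 - 2*E**2)
f(h) = sqrt(1 + h) (f(h) = sqrt((9 - 2*(-2)**2) + h) = sqrt((9 - 2*4) + h) = sqrt((9 - 8) + h) = sqrt(1 + h))
sqrt(((52 - 1*(-35))*f(-9) + 1/110) + 26653) = sqrt(((52 - 1*(-35))*sqrt(1 - 9) + 1/110) + 26653) = sqrt(((52 + 35)*sqrt(-8) + 1/110) + 26653) = sqrt((87*(2*I*sqrt(2)) + 1/110) + 26653) = sqrt((174*I*sqrt(2) + 1/110) + 26653) = sqrt((1/110 + 174*I*sqrt(2)) + 26653) = sqrt(2931831/110 + 174*I*sqrt(2))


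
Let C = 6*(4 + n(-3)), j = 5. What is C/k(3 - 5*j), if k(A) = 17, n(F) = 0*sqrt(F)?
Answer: 24/17 ≈ 1.4118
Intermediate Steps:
n(F) = 0
C = 24 (C = 6*(4 + 0) = 6*4 = 24)
C/k(3 - 5*j) = 24/17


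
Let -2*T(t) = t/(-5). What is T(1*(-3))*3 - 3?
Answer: -39/10 ≈ -3.9000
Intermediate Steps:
T(t) = t/10 (T(t) = -t/(2*(-5)) = -t*(-1)/(2*5) = -(-1)*t/10 = t/10)
T(1*(-3))*3 - 3 = ((1*(-3))/10)*3 - 3 = ((⅒)*(-3))*3 - 3 = -3/10*3 - 3 = -9/10 - 3 = -39/10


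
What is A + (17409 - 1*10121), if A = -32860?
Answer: -25572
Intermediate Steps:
A + (17409 - 1*10121) = -32860 + (17409 - 1*10121) = -32860 + (17409 - 10121) = -32860 + 7288 = -25572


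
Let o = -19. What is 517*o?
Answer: -9823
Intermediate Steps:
517*o = 517*(-19) = -9823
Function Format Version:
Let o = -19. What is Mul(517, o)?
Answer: -9823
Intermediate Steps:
Mul(517, o) = Mul(517, -19) = -9823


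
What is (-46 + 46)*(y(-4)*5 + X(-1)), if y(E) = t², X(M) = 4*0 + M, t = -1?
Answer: 0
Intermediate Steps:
X(M) = M (X(M) = 0 + M = M)
y(E) = 1 (y(E) = (-1)² = 1)
(-46 + 46)*(y(-4)*5 + X(-1)) = (-46 + 46)*(1*5 - 1) = 0*(5 - 1) = 0*4 = 0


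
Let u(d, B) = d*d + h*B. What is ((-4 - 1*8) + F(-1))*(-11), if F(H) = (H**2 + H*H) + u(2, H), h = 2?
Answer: 88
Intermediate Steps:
u(d, B) = d**2 + 2*B (u(d, B) = d*d + 2*B = d**2 + 2*B)
F(H) = 4 + 2*H + 2*H**2 (F(H) = (H**2 + H*H) + (2**2 + 2*H) = (H**2 + H**2) + (4 + 2*H) = 2*H**2 + (4 + 2*H) = 4 + 2*H + 2*H**2)
((-4 - 1*8) + F(-1))*(-11) = ((-4 - 1*8) + (4 + 2*(-1) + 2*(-1)**2))*(-11) = ((-4 - 8) + (4 - 2 + 2*1))*(-11) = (-12 + (4 - 2 + 2))*(-11) = (-12 + 4)*(-11) = -8*(-11) = 88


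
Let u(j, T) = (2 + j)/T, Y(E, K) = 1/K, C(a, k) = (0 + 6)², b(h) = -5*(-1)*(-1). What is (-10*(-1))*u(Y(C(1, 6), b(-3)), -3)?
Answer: -6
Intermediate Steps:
b(h) = -5 (b(h) = 5*(-1) = -5)
C(a, k) = 36 (C(a, k) = 6² = 36)
u(j, T) = (2 + j)/T
(-10*(-1))*u(Y(C(1, 6), b(-3)), -3) = (-10*(-1))*((2 + 1/(-5))/(-3)) = 10*(-(2 - ⅕)/3) = 10*(-⅓*9/5) = 10*(-⅗) = -6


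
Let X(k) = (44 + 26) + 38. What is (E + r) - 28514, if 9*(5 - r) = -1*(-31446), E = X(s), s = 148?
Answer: -31895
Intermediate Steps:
X(k) = 108 (X(k) = 70 + 38 = 108)
E = 108
r = -3489 (r = 5 - (-1)*(-31446)/9 = 5 - 1/9*31446 = 5 - 3494 = -3489)
(E + r) - 28514 = (108 - 3489) - 28514 = -3381 - 28514 = -31895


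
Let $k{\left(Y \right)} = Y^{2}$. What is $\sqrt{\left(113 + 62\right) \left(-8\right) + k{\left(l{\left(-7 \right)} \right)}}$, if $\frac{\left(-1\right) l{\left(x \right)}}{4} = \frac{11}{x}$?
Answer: $\frac{2 i \sqrt{16666}}{7} \approx 36.885 i$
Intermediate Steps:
$l{\left(x \right)} = - \frac{44}{x}$ ($l{\left(x \right)} = - 4 \frac{11}{x} = - \frac{44}{x}$)
$\sqrt{\left(113 + 62\right) \left(-8\right) + k{\left(l{\left(-7 \right)} \right)}} = \sqrt{\left(113 + 62\right) \left(-8\right) + \left(- \frac{44}{-7}\right)^{2}} = \sqrt{175 \left(-8\right) + \left(\left(-44\right) \left(- \frac{1}{7}\right)\right)^{2}} = \sqrt{-1400 + \left(\frac{44}{7}\right)^{2}} = \sqrt{-1400 + \frac{1936}{49}} = \sqrt{- \frac{66664}{49}} = \frac{2 i \sqrt{16666}}{7}$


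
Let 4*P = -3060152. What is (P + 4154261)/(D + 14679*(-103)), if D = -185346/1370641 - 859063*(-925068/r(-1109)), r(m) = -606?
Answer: -469186208196243/181748807031255437 ≈ -0.0025815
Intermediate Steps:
P = -765038 (P = (¼)*(-3060152) = -765038)
D = -181539502424252120/138434741 (D = -185346/1370641 - 859063/((-606/(-925068))) = -185346*1/1370641 - 859063/((-606*(-1/925068))) = -185346/1370641 - 859063/101/154178 = -185346/1370641 - 859063*154178/101 = -185346/1370641 - 132448615214/101 = -181539502424252120/138434741 ≈ -1.3114e+9)
(P + 4154261)/(D + 14679*(-103)) = (-765038 + 4154261)/(-181539502424252120/138434741 + 14679*(-103)) = 3389223/(-181539502424252120/138434741 - 1511937) = 3389223/(-181748807031255437/138434741) = 3389223*(-138434741/181748807031255437) = -469186208196243/181748807031255437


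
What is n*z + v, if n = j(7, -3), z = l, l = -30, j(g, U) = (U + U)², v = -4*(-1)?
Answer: -1076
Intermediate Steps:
v = 4
j(g, U) = 4*U² (j(g, U) = (2*U)² = 4*U²)
z = -30
n = 36 (n = 4*(-3)² = 4*9 = 36)
n*z + v = 36*(-30) + 4 = -1080 + 4 = -1076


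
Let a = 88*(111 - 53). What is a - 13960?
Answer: -8856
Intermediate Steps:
a = 5104 (a = 88*58 = 5104)
a - 13960 = 5104 - 13960 = -8856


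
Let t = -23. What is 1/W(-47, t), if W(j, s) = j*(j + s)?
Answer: 1/3290 ≈ 0.00030395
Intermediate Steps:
1/W(-47, t) = 1/(-47*(-47 - 23)) = 1/(-47*(-70)) = 1/3290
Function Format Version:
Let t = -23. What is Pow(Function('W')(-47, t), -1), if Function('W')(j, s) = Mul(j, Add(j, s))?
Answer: Rational(1, 3290) ≈ 0.00030395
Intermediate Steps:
Pow(Function('W')(-47, t), -1) = Pow(Mul(-47, Add(-47, -23)), -1) = Pow(Mul(-47, -70), -1) = Pow(3290, -1) = Rational(1, 3290)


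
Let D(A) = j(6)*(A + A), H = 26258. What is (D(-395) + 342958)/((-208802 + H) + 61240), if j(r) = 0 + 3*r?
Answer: -164369/60652 ≈ -2.7100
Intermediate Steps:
j(r) = 3*r
D(A) = 36*A (D(A) = (3*6)*(A + A) = 18*(2*A) = 36*A)
(D(-395) + 342958)/((-208802 + H) + 61240) = (36*(-395) + 342958)/((-208802 + 26258) + 61240) = (-14220 + 342958)/(-182544 + 61240) = 328738/(-121304) = 328738*(-1/121304) = -164369/60652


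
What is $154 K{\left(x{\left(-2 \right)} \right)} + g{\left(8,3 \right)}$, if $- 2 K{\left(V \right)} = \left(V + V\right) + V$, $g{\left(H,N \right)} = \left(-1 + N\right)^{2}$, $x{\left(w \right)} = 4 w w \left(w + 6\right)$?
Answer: $-14780$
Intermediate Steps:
$x{\left(w \right)} = 4 w^{2} \left(6 + w\right)$
$K{\left(V \right)} = - \frac{3 V}{2}$ ($K{\left(V \right)} = - \frac{\left(V + V\right) + V}{2} = - \frac{2 V + V}{2} = - \frac{3 V}{2}$)
$154 K{\left(x{\left(-2 \right)} \right)} + g{\left(8,3 \right)} = 154 \left(- \frac{3 \cdot 4 \left(-2\right)^{2} \left(6 - 2\right)}{2}\right) + \left(-1 + 3\right)^{2} = 154 \left(- \frac{3 \cdot 4 \cdot 4 \cdot 4}{2}\right) + 2^{2} = 154 \left(\left(- \frac{3}{2}\right) 64\right) + 4 = 154 \left(-96\right) + 4 = -14784 + 4 = -14780$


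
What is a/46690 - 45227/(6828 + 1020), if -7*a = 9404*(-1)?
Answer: -7353868909/1282480920 ≈ -5.7341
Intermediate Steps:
a = 9404/7 (a = -9404*(-1)/7 = -1/7*(-9404) = 9404/7 ≈ 1343.4)
a/46690 - 45227/(6828 + 1020) = (9404/7)/46690 - 45227/(6828 + 1020) = (9404/7)*(1/46690) - 45227/7848 = 4702/163415 - 45227*1/7848 = 4702/163415 - 45227/7848 = -7353868909/1282480920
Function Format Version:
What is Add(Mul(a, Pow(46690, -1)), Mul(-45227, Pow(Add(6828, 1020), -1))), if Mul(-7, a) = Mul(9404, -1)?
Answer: Rational(-7353868909, 1282480920) ≈ -5.7341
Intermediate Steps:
a = Rational(9404, 7) (a = Mul(Rational(-1, 7), Mul(9404, -1)) = Mul(Rational(-1, 7), -9404) = Rational(9404, 7) ≈ 1343.4)
Add(Mul(a, Pow(46690, -1)), Mul(-45227, Pow(Add(6828, 1020), -1))) = Add(Mul(Rational(9404, 7), Pow(46690, -1)), Mul(-45227, Pow(Add(6828, 1020), -1))) = Add(Mul(Rational(9404, 7), Rational(1, 46690)), Mul(-45227, Pow(7848, -1))) = Add(Rational(4702, 163415), Mul(-45227, Rational(1, 7848))) = Add(Rational(4702, 163415), Rational(-45227, 7848)) = Rational(-7353868909, 1282480920)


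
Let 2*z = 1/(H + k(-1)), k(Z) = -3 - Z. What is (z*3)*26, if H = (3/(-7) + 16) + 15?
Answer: 273/200 ≈ 1.3650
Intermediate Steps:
H = 214/7 (H = (3*(-⅐) + 16) + 15 = (-3/7 + 16) + 15 = 109/7 + 15 = 214/7 ≈ 30.571)
z = 7/400 (z = 1/(2*(214/7 + (-3 - 1*(-1)))) = 1/(2*(214/7 + (-3 + 1))) = 1/(2*(214/7 - 2)) = 1/(2*(200/7)) = (½)*(7/200) = 7/400 ≈ 0.017500)
(z*3)*26 = ((7/400)*3)*26 = (21/400)*26 = 273/200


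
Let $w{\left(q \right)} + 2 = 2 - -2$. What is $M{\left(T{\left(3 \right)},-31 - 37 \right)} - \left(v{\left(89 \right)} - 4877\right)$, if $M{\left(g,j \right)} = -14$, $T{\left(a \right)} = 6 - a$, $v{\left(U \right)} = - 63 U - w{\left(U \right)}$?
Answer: $10472$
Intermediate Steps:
$w{\left(q \right)} = 2$ ($w{\left(q \right)} = -2 + \left(2 - -2\right) = -2 + \left(2 + 2\right) = -2 + 4 = 2$)
$v{\left(U \right)} = -2 - 63 U$ ($v{\left(U \right)} = - 63 U - 2 = -2 - 63 U$)
$M{\left(T{\left(3 \right)},-31 - 37 \right)} - \left(v{\left(89 \right)} - 4877\right) = -14 - \left(\left(-2 - 5607\right) - 4877\right) = -14 - \left(-5609 - 4877\right) = -14 - -10486 = -14 + 10486 = 10472$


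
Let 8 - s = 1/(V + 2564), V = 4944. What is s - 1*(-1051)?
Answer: 7950971/7508 ≈ 1059.0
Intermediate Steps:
s = 60063/7508 (s = 8 - 1/(4944 + 2564) = 8 - 1/7508 = 60063/7508 ≈ 7.9999)
s - 1*(-1051) = 60063/7508 - 1*(-1051) = 60063/7508 + 1051 = 7950971/7508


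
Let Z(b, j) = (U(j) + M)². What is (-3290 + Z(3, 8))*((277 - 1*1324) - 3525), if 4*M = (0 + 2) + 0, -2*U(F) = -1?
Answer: 15037308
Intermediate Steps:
U(F) = ½ (U(F) = -½*(-1) = ½)
M = ½ (M = ((0 + 2) + 0)/4 = (2 + 0)/4 = (¼)*2 = ½ ≈ 0.50000)
Z(b, j) = 1 (Z(b, j) = (½ + ½)² = 1² = 1)
(-3290 + Z(3, 8))*((277 - 1*1324) - 3525) = (-3290 + 1)*((277 - 1*1324) - 3525) = -3289*((277 - 1324) - 3525) = -3289*(-1047 - 3525) = -3289*(-4572) = 15037308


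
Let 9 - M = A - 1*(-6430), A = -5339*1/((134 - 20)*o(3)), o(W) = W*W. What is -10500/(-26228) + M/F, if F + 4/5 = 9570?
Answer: -4576291105/16941215988 ≈ -0.27013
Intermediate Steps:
F = 47846/5 (F = -⅘ + 9570 = 47846/5 ≈ 9569.2)
o(W) = W²
A = -281/54 (A = -5339*1/(9*(134 - 20)) = -5339/(9*114) = -5339/1026 = -5339*1/1026 = -281/54 ≈ -5.2037)
M = -346453/54 (M = 9 - (-281/54 - 1*(-6430)) = 9 - (-281/54 + 6430) = 9 - 1*346939/54 = 9 - 346939/54 = -346453/54 ≈ -6415.8)
-10500/(-26228) + M/F = -10500/(-26228) - 346453/(54*47846/5) = -10500*(-1/26228) - 346453/54*5/47846 = 2625/6557 - 1732265/2583684 = -4576291105/16941215988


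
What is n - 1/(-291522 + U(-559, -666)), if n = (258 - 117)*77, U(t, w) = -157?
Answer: 3166758904/291679 ≈ 10857.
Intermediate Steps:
n = 10857 (n = 141*77 = 10857)
n - 1/(-291522 + U(-559, -666)) = 10857 - 1/(-291522 - 157) = 10857 - 1/(-291679) = 10857 - 1*(-1/291679) = 10857 + 1/291679 = 3166758904/291679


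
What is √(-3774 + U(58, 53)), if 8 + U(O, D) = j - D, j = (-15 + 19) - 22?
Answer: I*√3853 ≈ 62.073*I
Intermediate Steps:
j = -18 (j = 4 - 22 = -18)
U(O, D) = -26 - D (U(O, D) = -8 + (-18 - D) = -26 - D)
√(-3774 + U(58, 53)) = √(-3774 + (-26 - 1*53)) = √(-3774 + (-26 - 53)) = √(-3774 - 79) = √(-3853) = I*√3853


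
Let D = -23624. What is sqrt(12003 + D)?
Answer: I*sqrt(11621) ≈ 107.8*I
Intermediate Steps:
sqrt(12003 + D) = sqrt(12003 - 23624) = sqrt(-11621) = I*sqrt(11621)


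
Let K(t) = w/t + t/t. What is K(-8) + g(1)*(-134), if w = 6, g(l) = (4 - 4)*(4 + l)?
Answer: 1/4 ≈ 0.25000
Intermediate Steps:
g(l) = 0 (g(l) = 0*(4 + l) = 0)
K(t) = 1 + 6/t (K(t) = 6/t + t/t = 6/t + 1 = 1 + 6/t)
K(-8) + g(1)*(-134) = (6 - 8)/(-8) + 0*(-134) = -1/8*(-2) + 0 = 1/4 + 0 = 1/4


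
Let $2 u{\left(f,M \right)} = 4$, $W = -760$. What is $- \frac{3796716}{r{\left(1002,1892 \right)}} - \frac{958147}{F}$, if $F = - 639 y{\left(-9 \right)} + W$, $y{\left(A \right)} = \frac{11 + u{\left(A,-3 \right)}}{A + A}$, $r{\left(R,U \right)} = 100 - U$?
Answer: $\frac{203594225}{38208} \approx 5328.6$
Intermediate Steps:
$u{\left(f,M \right)} = 2$ ($u{\left(f,M \right)} = \frac{1}{2} \cdot 4 = 2$)
$y{\left(A \right)} = \frac{13}{2 A}$ ($y{\left(A \right)} = \frac{11 + 2}{A + A} = \frac{13}{2 A}$)
$F = - \frac{597}{2}$ ($F = - 639 \frac{13}{2 \left(-9\right)} - 760 = - 639 \cdot \frac{13}{2} \left(- \frac{1}{9}\right) - 760 = \left(-639\right) \left(- \frac{13}{18}\right) - 760 = \frac{923}{2} - 760 = - \frac{597}{2} \approx -298.5$)
$- \frac{3796716}{r{\left(1002,1892 \right)}} - \frac{958147}{F} = - \frac{3796716}{100 - 1892} - \frac{958147}{- \frac{597}{2}} = - \frac{3796716}{100 - 1892} - - \frac{1916294}{597} = - \frac{3796716}{-1792} + \frac{1916294}{597} = \left(-3796716\right) \left(- \frac{1}{1792}\right) + \frac{1916294}{597} = \frac{135597}{64} + \frac{1916294}{597} = \frac{203594225}{38208}$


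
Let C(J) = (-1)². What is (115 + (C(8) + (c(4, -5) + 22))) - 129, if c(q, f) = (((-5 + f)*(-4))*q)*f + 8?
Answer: -783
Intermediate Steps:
C(J) = 1
c(q, f) = 8 + f*q*(20 - 4*f) (c(q, f) = ((20 - 4*f)*q)*f + 8 = (q*(20 - 4*f))*f + 8 = f*q*(20 - 4*f) + 8 = 8 + f*q*(20 - 4*f))
(115 + (C(8) + (c(4, -5) + 22))) - 129 = (115 + (1 + ((8 - 4*4*(-5)² + 20*(-5)*4) + 22))) - 129 = (115 + (1 + ((8 - 4*4*25 - 400) + 22))) - 129 = (115 + (1 + ((8 - 400 - 400) + 22))) - 129 = (115 + (1 + (-792 + 22))) - 129 = (115 + (1 - 770)) - 129 = (115 - 769) - 129 = -654 - 129 = -783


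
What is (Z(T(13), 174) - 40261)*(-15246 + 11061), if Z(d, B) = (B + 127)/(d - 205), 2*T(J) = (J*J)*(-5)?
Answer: 42292067409/251 ≈ 1.6849e+8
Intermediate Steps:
T(J) = -5*J²/2 (T(J) = ((J*J)*(-5))/2 = (J²*(-5))/2 = (-5*J²)/2 = -5*J²/2)
Z(d, B) = (127 + B)/(-205 + d)
(Z(T(13), 174) - 40261)*(-15246 + 11061) = ((127 + 174)/(-205 - 5/2*13²) - 40261)*(-15246 + 11061) = (301/(-205 - 5/2*169) - 40261)*(-4185) = (301/(-205 - 845/2) - 40261)*(-4185) = (301/(-1255/2) - 40261)*(-4185) = (-2/1255*301 - 40261)*(-4185) = (-602/1255 - 40261)*(-4185) = -50528157/1255*(-4185) = 42292067409/251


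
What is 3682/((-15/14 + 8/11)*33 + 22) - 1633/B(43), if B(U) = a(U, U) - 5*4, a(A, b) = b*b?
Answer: 94037975/272521 ≈ 345.07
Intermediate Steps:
a(A, b) = b**2
B(U) = -20 + U**2 (B(U) = U**2 - 5*4 = U**2 - 20 = -20 + U**2)
3682/((-15/14 + 8/11)*33 + 22) - 1633/B(43) = 3682/((-15/14 + 8/11)*33 + 22) - 1633/(-20 + 43**2) = 3682/((-15*1/14 + 8*(1/11))*33 + 22) - 1633/(-20 + 1849) = 3682/((-15/14 + 8/11)*33 + 22) - 1633/1829 = 3682/(-53/154*33 + 22) - 1633*1/1829 = 3682/(-159/14 + 22) - 1633/1829 = 3682/(149/14) - 1633/1829 = 3682*(14/149) - 1633/1829 = 51548/149 - 1633/1829 = 94037975/272521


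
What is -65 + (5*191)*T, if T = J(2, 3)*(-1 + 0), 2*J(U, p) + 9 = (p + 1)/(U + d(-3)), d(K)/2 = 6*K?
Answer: 145815/34 ≈ 4288.7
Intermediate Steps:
d(K) = 12*K (d(K) = 2*(6*K) = 12*K)
J(U, p) = -9/2 + (1 + p)/(2*(-36 + U)) (J(U, p) = -9/2 + ((p + 1)/(U + 12*(-3)))/2 = -9/2 + ((1 + p)/(U - 36))/2 = -9/2 + ((1 + p)/(-36 + U))/2 = -9/2 + (1 + p)/(2*(-36 + U)))
T = 155/34 (T = ((325 + 3 - 9*2)/(2*(-36 + 2)))*(-1 + 0) = ((1/2)*(325 + 3 - 18)/(-34))*(-1) = ((1/2)*(-1/34)*310)*(-1) = -155/34*(-1) = 155/34 ≈ 4.5588)
-65 + (5*191)*T = -65 + (5*191)*(155/34) = -65 + 955*(155/34) = -65 + 148025/34 = 145815/34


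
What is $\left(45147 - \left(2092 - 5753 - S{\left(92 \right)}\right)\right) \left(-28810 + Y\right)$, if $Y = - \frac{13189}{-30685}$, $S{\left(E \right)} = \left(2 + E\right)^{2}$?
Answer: $- \frac{50958544626684}{30685} \approx -1.6607 \cdot 10^{9}$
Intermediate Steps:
$Y = \frac{13189}{30685}$ ($Y = \left(-13189\right) \left(- \frac{1}{30685}\right) = \frac{13189}{30685} \approx 0.42982$)
$\left(45147 - \left(2092 - 5753 - S{\left(92 \right)}\right)\right) \left(-28810 + Y\right) = \left(45147 - \left(2092 - 5753 - \left(2 + 92\right)^{2}\right)\right) \left(-28810 + \frac{13189}{30685}\right) = \left(45147 + \left(94^{2} - \left(2092 - 5753\right)\right)\right) \left(- \frac{884021661}{30685}\right) = \left(45147 + \left(8836 - -3661\right)\right) \left(- \frac{884021661}{30685}\right) = \left(45147 + \left(8836 + 3661\right)\right) \left(- \frac{884021661}{30685}\right) = \left(45147 + 12497\right) \left(- \frac{884021661}{30685}\right) = 57644 \left(- \frac{884021661}{30685}\right) = - \frac{50958544626684}{30685}$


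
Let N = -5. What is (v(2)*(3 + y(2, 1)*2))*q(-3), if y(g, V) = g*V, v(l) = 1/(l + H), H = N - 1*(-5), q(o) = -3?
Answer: -21/2 ≈ -10.500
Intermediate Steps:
H = 0 (H = -5 - 1*(-5) = -5 + 5 = 0)
v(l) = 1/l (v(l) = 1/(l + 0) = 1/l)
y(g, V) = V*g
(v(2)*(3 + y(2, 1)*2))*q(-3) = ((3 + (1*2)*2)/2)*(-3) = ((3 + 2*2)/2)*(-3) = ((3 + 4)/2)*(-3) = ((1/2)*7)*(-3) = (7/2)*(-3) = -21/2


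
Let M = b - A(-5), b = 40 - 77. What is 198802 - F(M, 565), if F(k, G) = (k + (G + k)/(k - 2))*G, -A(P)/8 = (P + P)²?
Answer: -177525293/761 ≈ -2.3328e+5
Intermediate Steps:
b = -37
A(P) = -32*P² (A(P) = -8*(P + P)² = -8*4*P² = -32*P²)
M = 763 (M = -37 - (-32)*(-5)² = -37 - (-32)*25 = -37 - 1*(-800) = -37 + 800 = 763)
F(k, G) = G*(k + (G + k)/(-2 + k)) (F(k, G) = (k + (G + k)/(-2 + k))*G = G*(k + (G + k)/(-2 + k)))
198802 - F(M, 565) = 198802 - 565*(565 + 763² - 1*763)/(-2 + 763) = 198802 - 565*(565 + 582169 - 763)/761 = 198802 - 565*581971/761 = 198802 - 1*328813615/761 = 198802 - 328813615/761 = -177525293/761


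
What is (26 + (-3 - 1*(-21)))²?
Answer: 1936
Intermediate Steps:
(26 + (-3 - 1*(-21)))² = (26 + (-3 + 21))² = (26 + 18)² = 44² = 1936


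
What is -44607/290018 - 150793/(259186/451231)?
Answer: -4933388604787799/18792151337 ≈ -2.6252e+5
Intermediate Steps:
-44607/290018 - 150793/(259186/451231) = -44607*1/290018 - 150793/(259186*(1/451231)) = -44607/290018 - 150793/259186/451231 = -44607/290018 - 150793*451231/259186 = -44607/290018 - 68042476183/259186 = -4933388604787799/18792151337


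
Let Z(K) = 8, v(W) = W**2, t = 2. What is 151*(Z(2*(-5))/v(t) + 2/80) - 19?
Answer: 11471/40 ≈ 286.77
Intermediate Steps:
151*(Z(2*(-5))/v(t) + 2/80) - 19 = 151*(8/(2**2) + 2/80) - 19 = 151*(8/4 + 2*(1/80)) - 19 = 151*(8*(1/4) + 1/40) - 19 = 151*(2 + 1/40) - 19 = 151*(81/40) - 19 = 12231/40 - 19 = 11471/40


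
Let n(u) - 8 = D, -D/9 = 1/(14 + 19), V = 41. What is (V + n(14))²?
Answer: 287296/121 ≈ 2374.3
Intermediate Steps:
D = -3/11 (D = -9/(14 + 19) = -9/33 = -9*1/33 = -3/11 ≈ -0.27273)
n(u) = 85/11 (n(u) = 8 - 3/11 = 85/11)
(V + n(14))² = (41 + 85/11)² = (536/11)² = 287296/121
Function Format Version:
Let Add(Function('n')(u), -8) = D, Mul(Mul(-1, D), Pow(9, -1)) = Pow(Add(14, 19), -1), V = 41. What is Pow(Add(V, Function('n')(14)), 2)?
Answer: Rational(287296, 121) ≈ 2374.3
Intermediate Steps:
D = Rational(-3, 11) (D = Mul(-9, Pow(Add(14, 19), -1)) = Mul(-9, Pow(33, -1)) = Mul(-9, Rational(1, 33)) = Rational(-3, 11) ≈ -0.27273)
Function('n')(u) = Rational(85, 11) (Function('n')(u) = Add(8, Rational(-3, 11)) = Rational(85, 11))
Pow(Add(V, Function('n')(14)), 2) = Pow(Add(41, Rational(85, 11)), 2) = Pow(Rational(536, 11), 2) = Rational(287296, 121)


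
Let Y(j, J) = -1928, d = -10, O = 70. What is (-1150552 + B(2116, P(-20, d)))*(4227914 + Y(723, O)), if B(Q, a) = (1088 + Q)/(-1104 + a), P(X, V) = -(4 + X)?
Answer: -661263156128385/136 ≈ -4.8622e+12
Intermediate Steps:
P(X, V) = -4 - X
B(Q, a) = (1088 + Q)/(-1104 + a)
(-1150552 + B(2116, P(-20, d)))*(4227914 + Y(723, O)) = (-1150552 + (1088 + 2116)/(-1104 + (-4 - 1*(-20))))*(4227914 - 1928) = (-1150552 + 3204/(-1104 + (-4 + 20)))*4225986 = (-1150552 + 3204/(-1104 + 16))*4225986 = (-1150552 + 3204/(-1088))*4225986 = (-1150552 - 1/1088*3204)*4225986 = (-1150552 - 801/272)*4225986 = -312950945/272*4225986 = -661263156128385/136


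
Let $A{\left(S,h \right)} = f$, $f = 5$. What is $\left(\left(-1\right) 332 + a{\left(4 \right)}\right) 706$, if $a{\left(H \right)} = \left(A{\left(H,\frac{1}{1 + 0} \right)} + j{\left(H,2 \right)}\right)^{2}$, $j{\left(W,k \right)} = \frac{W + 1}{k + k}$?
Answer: $- \frac{1654511}{8} \approx -2.0681 \cdot 10^{5}$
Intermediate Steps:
$j{\left(W,k \right)} = \frac{1 + W}{2 k}$
$A{\left(S,h \right)} = 5$
$a{\left(H \right)} = \left(\frac{21}{4} + \frac{H}{4}\right)^{2}$ ($a{\left(H \right)} = \left(5 + \frac{1 + H}{2 \cdot 2}\right)^{2} = \left(5 + \frac{1}{2} \cdot \frac{1}{2} \left(1 + H\right)\right)^{2} = \left(5 + \left(\frac{1}{4} + \frac{H}{4}\right)\right)^{2} = \left(\frac{21}{4} + \frac{H}{4}\right)^{2}$)
$\left(\left(-1\right) 332 + a{\left(4 \right)}\right) 706 = \left(\left(-1\right) 332 + \frac{\left(21 + 4\right)^{2}}{16}\right) 706 = \left(-332 + \frac{25^{2}}{16}\right) 706 = \left(-332 + \frac{1}{16} \cdot 625\right) 706 = \left(-332 + \frac{625}{16}\right) 706 = \left(- \frac{4687}{16}\right) 706 = - \frac{1654511}{8}$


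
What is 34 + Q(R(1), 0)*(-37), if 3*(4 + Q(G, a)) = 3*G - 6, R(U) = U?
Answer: 219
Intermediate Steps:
Q(G, a) = -6 + G (Q(G, a) = -4 + (3*G - 6)/3 = -4 + (-6 + 3*G)/3 = -4 + (-2 + G) = -6 + G)
34 + Q(R(1), 0)*(-37) = 34 + (-6 + 1)*(-37) = 34 - 5*(-37) = 34 + 185 = 219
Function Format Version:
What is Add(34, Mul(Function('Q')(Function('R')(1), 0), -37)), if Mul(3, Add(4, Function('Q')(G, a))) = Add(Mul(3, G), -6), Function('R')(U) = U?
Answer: 219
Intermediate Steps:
Function('Q')(G, a) = Add(-6, G) (Function('Q')(G, a) = Add(-4, Mul(Rational(1, 3), Add(Mul(3, G), -6))) = Add(-4, Mul(Rational(1, 3), Add(-6, Mul(3, G)))) = Add(-4, Add(-2, G)) = Add(-6, G))
Add(34, Mul(Function('Q')(Function('R')(1), 0), -37)) = Add(34, Mul(Add(-6, 1), -37)) = Add(34, Mul(-5, -37)) = Add(34, 185) = 219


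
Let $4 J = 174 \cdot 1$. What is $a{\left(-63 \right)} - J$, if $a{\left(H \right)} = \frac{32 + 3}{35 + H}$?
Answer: $- \frac{179}{4} \approx -44.75$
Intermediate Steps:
$a{\left(H \right)} = \frac{35}{35 + H}$
$J = \frac{87}{2}$ ($J = \frac{174 \cdot 1}{4} = \frac{1}{4} \cdot 174 = \frac{87}{2} \approx 43.5$)
$a{\left(-63 \right)} - J = \frac{35}{35 - 63} - \frac{87}{2} = \frac{35}{-28} - \frac{87}{2} = 35 \left(- \frac{1}{28}\right) - \frac{87}{2} = - \frac{5}{4} - \frac{87}{2} = - \frac{179}{4}$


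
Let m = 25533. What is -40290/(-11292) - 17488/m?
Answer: 138541679/48053106 ≈ 2.8831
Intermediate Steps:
-40290/(-11292) - 17488/m = -40290/(-11292) - 17488/25533 = -40290*(-1/11292) - 17488*1/25533 = 6715/1882 - 17488/25533 = 138541679/48053106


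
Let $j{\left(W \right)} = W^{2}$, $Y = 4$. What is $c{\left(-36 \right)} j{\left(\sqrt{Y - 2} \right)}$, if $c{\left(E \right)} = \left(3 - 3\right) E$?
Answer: $0$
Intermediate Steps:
$c{\left(E \right)} = 0$ ($c{\left(E \right)} = 0 E = 0$)
$c{\left(-36 \right)} j{\left(\sqrt{Y - 2} \right)} = 0 \left(\sqrt{4 - 2}\right)^{2} = 0 \left(\sqrt{2}\right)^{2} = 0 \cdot 2 = 0$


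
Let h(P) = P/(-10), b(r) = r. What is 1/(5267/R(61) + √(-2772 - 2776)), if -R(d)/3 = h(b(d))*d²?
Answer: 17932633905/1286259053361176 - 463683369249*I*√1387/1286259053361176 ≈ 1.3942e-5 - 0.013426*I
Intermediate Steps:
h(P) = -P/10 (h(P) = P*(-⅒) = -P/10)
R(d) = 3*d³/10 (R(d) = -3*(-d/10)*d² = -(-3)*d³/10 = 3*d³/10)
1/(5267/R(61) + √(-2772 - 2776)) = 1/(5267/(((3/10)*61³)) + √(-2772 - 2776)) = 1/(5267/(((3/10)*226981)) + √(-5548)) = 1/(5267/(680943/10) + 2*I*√1387) = 1/(5267*(10/680943) + 2*I*√1387) = 1/(52670/680943 + 2*I*√1387)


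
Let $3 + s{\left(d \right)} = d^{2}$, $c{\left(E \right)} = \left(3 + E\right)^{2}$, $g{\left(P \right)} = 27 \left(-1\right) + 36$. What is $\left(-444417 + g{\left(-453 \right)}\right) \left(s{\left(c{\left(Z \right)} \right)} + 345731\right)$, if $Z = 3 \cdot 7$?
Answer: $-301088197632$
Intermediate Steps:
$g{\left(P \right)} = 9$ ($g{\left(P \right)} = -27 + 36 = 9$)
$Z = 21$
$s{\left(d \right)} = -3 + d^{2}$
$\left(-444417 + g{\left(-453 \right)}\right) \left(s{\left(c{\left(Z \right)} \right)} + 345731\right) = \left(-444417 + 9\right) \left(\left(-3 + \left(\left(3 + 21\right)^{2}\right)^{2}\right) + 345731\right) = - 444408 \left(\left(-3 + \left(24^{2}\right)^{2}\right) + 345731\right) = - 444408 \left(\left(-3 + 576^{2}\right) + 345731\right) = - 444408 \left(\left(-3 + 331776\right) + 345731\right) = - 444408 \left(331773 + 345731\right) = \left(-444408\right) 677504 = -301088197632$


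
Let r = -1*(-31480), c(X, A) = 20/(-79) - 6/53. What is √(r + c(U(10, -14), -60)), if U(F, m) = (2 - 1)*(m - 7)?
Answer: √551868481262/4187 ≈ 177.43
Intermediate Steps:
U(F, m) = -7 + m (U(F, m) = 1*(-7 + m) = -7 + m)
c(X, A) = -1534/4187 (c(X, A) = 20*(-1/79) - 6*1/53 = -20/79 - 6/53 = -1534/4187)
r = 31480
√(r + c(U(10, -14), -60)) = √(31480 - 1534/4187) = √(131805226/4187) = √551868481262/4187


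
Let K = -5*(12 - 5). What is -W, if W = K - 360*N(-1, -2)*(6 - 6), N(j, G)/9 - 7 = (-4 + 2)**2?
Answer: 35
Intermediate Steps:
N(j, G) = 99 (N(j, G) = 63 + 9*(-4 + 2)**2 = 63 + 9*(-2)**2 = 63 + 9*4 = 63 + 36 = 99)
K = -35 (K = -5*7 = -35)
W = -35 (W = -35 - 35640*(6 - 6) = -35 - 35640*0 = -35 - 360*0 = -35 + 0 = -35)
-W = -1*(-35) = 35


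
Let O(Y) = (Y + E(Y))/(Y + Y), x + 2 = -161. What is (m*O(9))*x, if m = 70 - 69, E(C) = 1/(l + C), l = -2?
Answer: -5216/63 ≈ -82.794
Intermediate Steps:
x = -163 (x = -2 - 161 = -163)
E(C) = 1/(-2 + C)
m = 1
O(Y) = (Y + 1/(-2 + Y))/(2*Y) (O(Y) = (Y + 1/(-2 + Y))/(Y + Y) = (Y + 1/(-2 + Y))/((2*Y)) = (Y + 1/(-2 + Y))*(1/(2*Y)) = (Y + 1/(-2 + Y))/(2*Y))
(m*O(9))*x = (1*((½)*(1 + 9*(-2 + 9))/(9*(-2 + 9))))*(-163) = (1*((½)*(⅑)*(1 + 9*7)/7))*(-163) = (1*((½)*(⅑)*(⅐)*(1 + 63)))*(-163) = (1*((½)*(⅑)*(⅐)*64))*(-163) = (1*(32/63))*(-163) = (32/63)*(-163) = -5216/63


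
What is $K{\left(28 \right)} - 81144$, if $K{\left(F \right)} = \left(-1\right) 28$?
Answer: $-81172$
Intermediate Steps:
$K{\left(F \right)} = -28$
$K{\left(28 \right)} - 81144 = -28 - 81144 = -81172$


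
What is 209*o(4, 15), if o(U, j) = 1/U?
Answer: 209/4 ≈ 52.250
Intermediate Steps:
o(U, j) = 1/U
209*o(4, 15) = 209/4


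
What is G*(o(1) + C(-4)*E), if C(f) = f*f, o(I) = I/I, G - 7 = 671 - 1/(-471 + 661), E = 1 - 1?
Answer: 128819/190 ≈ 678.00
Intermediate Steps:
E = 0
G = 128819/190 (G = 7 + (671 - 1/(-471 + 661)) = 7 + (671 - 1/190) = 7 + 127489/190 = 128819/190 ≈ 678.00)
o(I) = 1
C(f) = f²
G*(o(1) + C(-4)*E) = 128819*(1 + (-4)²*0)/190 = 128819*(1 + 16*0)/190 = 128819*(1 + 0)/190 = (128819/190)*1 = 128819/190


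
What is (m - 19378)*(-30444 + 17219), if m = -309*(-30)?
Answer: 133678300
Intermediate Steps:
m = 9270
(m - 19378)*(-30444 + 17219) = (9270 - 19378)*(-30444 + 17219) = -10108*(-13225) = 133678300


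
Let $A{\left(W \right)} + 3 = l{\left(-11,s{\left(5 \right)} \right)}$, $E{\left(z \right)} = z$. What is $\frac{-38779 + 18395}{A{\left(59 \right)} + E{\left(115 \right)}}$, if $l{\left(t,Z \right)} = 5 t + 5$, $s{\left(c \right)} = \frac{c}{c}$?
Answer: $- \frac{10192}{31} \approx -328.77$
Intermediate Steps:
$s{\left(c \right)} = 1$
$l{\left(t,Z \right)} = 5 + 5 t$
$A{\left(W \right)} = -53$ ($A{\left(W \right)} = -3 + \left(5 + 5 \left(-11\right)\right) = -3 + \left(5 - 55\right) = -3 - 50 = -53$)
$\frac{-38779 + 18395}{A{\left(59 \right)} + E{\left(115 \right)}} = \frac{-38779 + 18395}{-53 + 115} = - \frac{20384}{62} = \left(-20384\right) \frac{1}{62} = - \frac{10192}{31}$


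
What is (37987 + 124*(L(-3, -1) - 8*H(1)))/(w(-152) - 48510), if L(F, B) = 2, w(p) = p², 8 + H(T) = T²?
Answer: -45179/25406 ≈ -1.7783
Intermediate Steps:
H(T) = -8 + T²
(37987 + 124*(L(-3, -1) - 8*H(1)))/(w(-152) - 48510) = (37987 + 124*(2 - 8*(-8 + 1²)))/((-152)² - 48510) = (37987 + 124*(2 - 8*(-8 + 1)))/(23104 - 48510) = (37987 + 124*(2 - 8*(-7)))/(-25406) = (37987 + 124*(2 + 56))*(-1/25406) = (37987 + 124*58)*(-1/25406) = (37987 + 7192)*(-1/25406) = 45179*(-1/25406) = -45179/25406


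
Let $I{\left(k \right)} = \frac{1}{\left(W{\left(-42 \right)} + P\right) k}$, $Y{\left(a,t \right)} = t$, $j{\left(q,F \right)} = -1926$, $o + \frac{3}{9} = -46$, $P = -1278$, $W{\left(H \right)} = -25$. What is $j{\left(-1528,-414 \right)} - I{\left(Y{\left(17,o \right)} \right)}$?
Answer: $- \frac{348831345}{181117} \approx -1926.0$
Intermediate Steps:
$o = - \frac{139}{3}$ ($o = - \frac{1}{3} - 46 = - \frac{139}{3} \approx -46.333$)
$I{\left(k \right)} = - \frac{1}{1303 k}$ ($I{\left(k \right)} = \frac{1}{\left(-25 - 1278\right) k} = \frac{1}{\left(-1303\right) k} = - \frac{1}{1303 k}$)
$j{\left(-1528,-414 \right)} - I{\left(Y{\left(17,o \right)} \right)} = -1926 - - \frac{1}{1303 \left(- \frac{139}{3}\right)} = -1926 - \left(- \frac{1}{1303}\right) \left(- \frac{3}{139}\right) = -1926 - \frac{3}{181117} = - \frac{348831345}{181117}$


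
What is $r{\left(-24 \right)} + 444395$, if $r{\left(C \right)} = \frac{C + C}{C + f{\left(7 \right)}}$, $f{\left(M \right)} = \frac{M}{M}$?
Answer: $\frac{10221133}{23} \approx 4.444 \cdot 10^{5}$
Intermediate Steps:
$f{\left(M \right)} = 1$
$r{\left(C \right)} = \frac{2 C}{1 + C}$ ($r{\left(C \right)} = \frac{C + C}{C + 1} = \frac{2 C}{1 + C}$)
$r{\left(-24 \right)} + 444395 = 2 \left(-24\right) \frac{1}{1 - 24} + 444395 = 2 \left(-24\right) \frac{1}{-23} + 444395 = 2 \left(-24\right) \left(- \frac{1}{23}\right) + 444395 = \frac{48}{23} + 444395 = \frac{10221133}{23}$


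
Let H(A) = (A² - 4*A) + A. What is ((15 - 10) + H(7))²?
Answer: 1089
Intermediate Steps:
H(A) = A² - 3*A
((15 - 10) + H(7))² = ((15 - 10) + 7*(-3 + 7))² = (5 + 7*4)² = (5 + 28)² = 33² = 1089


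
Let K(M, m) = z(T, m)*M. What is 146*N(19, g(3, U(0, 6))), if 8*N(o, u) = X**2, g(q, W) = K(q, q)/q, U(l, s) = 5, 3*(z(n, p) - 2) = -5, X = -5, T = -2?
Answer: 1825/4 ≈ 456.25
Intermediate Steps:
z(n, p) = 1/3 (z(n, p) = 2 + (1/3)*(-5) = 2 - 5/3 = 1/3)
K(M, m) = M/3
g(q, W) = 1/3 (g(q, W) = (q/3)/q = 1/3)
N(o, u) = 25/8 (N(o, u) = (1/8)*(-5)**2 = (1/8)*25 = 25/8)
146*N(19, g(3, U(0, 6))) = 146*(25/8) = 1825/4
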